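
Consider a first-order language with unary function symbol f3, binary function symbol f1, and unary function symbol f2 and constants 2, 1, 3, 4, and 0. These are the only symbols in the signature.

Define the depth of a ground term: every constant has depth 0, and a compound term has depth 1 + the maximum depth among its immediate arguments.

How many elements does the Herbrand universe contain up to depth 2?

If N_k denotes the number of depth-≤k ground terms, the 5 constants give N_0 = 5, and each function symbol of arity r contributes N_{k-1}^r new terms at level k: N_k = 5 + N_{k-1} + N_{k-1}^2 + N_{k-1}.
N_0 = 5
N_1 = 5 + 5 + 5^2 + 5 = 40
N_2 = 5 + 40 + 40^2 + 40 = 1685

1685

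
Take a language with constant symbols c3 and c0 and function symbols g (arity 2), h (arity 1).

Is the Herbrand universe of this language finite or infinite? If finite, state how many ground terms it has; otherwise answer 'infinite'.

infinite

The signature has at least one function symbol (g, arity 2) and at least one constant (c3).
Iterating g gives infinitely many distinct ground terms: c3, g(c3, c3), g(g(c3, c3), g(c3, c3)), ...
So the Herbrand universe is infinite.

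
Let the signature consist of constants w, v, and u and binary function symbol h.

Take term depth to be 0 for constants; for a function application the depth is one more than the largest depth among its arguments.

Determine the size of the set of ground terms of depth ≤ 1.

Let N_k count ground terms of depth at most k. Each non-constant term of depth ≤ k is some function symbol applied to depth-≤(k−1) arguments, giving N_k = 3 + N_{k-1}^2.
N_0 = 3
N_1 = 3 + 3^2 = 12

12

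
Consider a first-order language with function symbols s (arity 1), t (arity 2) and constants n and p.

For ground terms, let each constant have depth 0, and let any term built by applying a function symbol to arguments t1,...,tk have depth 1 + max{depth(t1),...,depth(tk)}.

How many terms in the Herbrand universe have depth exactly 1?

6

If N_k denotes the number of depth-≤k ground terms, the 2 constants give N_0 = 2, and each function symbol of arity r contributes N_{k-1}^r new terms at level k: N_k = 2 + N_{k-1} + N_{k-1}^2.
N_0 = 2
N_1 = 2 + 2 + 2^2 = 8
Terms of depth exactly 1: N_1 − N_0 = 8 − 2 = 6.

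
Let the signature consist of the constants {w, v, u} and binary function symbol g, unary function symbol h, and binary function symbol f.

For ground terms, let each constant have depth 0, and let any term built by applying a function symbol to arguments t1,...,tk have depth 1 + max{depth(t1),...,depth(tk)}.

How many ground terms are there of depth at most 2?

1179

Write N_k for the number of ground terms of depth ≤ k. A term of depth ≤ k is either a constant or a function symbol applied to arguments of depth ≤ k−1, so N_k = 3 + N_{k-1}^2 + N_{k-1} + N_{k-1}^2.
N_0 = 3
N_1 = 3 + 3^2 + 3 + 3^2 = 24
N_2 = 3 + 24^2 + 24 + 24^2 = 1179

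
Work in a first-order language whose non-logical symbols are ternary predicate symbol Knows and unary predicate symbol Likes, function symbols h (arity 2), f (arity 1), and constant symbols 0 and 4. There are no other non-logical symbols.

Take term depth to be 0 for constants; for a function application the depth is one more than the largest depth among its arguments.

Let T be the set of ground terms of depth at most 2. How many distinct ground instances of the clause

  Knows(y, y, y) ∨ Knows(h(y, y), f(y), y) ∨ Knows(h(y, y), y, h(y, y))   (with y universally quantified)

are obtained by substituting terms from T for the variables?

74

Ground terms of depth ≤ 2:
  Write N_k for the number of ground terms of depth ≤ k. A term of depth ≤ k is either a constant or a function symbol applied to arguments of depth ≤ k−1, so N_k = 2 + N_{k-1}^2 + N_{k-1}.
  N_0 = 2
  N_1 = 2 + 2^2 + 2 = 8
  N_2 = 2 + 8^2 + 8 = 74
So there are 74 ground terms available for substitution.
The variable y ranges independently over the available ground terms, and distinct assignments produce distinct instances.
Number of ground instances = 74.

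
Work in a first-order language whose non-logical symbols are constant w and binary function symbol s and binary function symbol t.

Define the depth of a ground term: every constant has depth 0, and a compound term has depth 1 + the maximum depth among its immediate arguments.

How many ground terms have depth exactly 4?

1044736

Count level by level. With function symbols s/2, t/2, the terms of depth ≤ k are the 1 constant together with each function applied to depth-≤(k−1) tuples, so N_k = 1 + N_{k-1}^2 + N_{k-1}^2.
N_0 = 1
N_1 = 1 + 1^2 + 1^2 = 3
N_2 = 1 + 3^2 + 3^2 = 19
N_3 = 1 + 19^2 + 19^2 = 723
N_4 = 1 + 723^2 + 723^2 = 1045459
Terms of depth exactly 4: N_4 − N_3 = 1045459 − 723 = 1044736.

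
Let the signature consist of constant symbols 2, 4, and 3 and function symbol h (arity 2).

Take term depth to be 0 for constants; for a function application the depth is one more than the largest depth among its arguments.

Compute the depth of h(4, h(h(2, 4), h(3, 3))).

depth(h(2, 4)) = 1 + max(0, 0) = 1
depth(h(3, 3)) = 1 + max(0, 0) = 1
depth(h(h(2, 4), h(3, 3))) = 1 + max(1, 1) = 2
depth(h(4, h(h(2, 4), h(3, 3)))) = 1 + max(0, 2) = 3

3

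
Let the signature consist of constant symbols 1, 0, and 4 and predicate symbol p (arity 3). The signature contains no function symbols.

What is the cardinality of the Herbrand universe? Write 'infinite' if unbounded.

3

There are no function symbols, so every ground term is one of the 3 constants.
The Herbrand universe is {1, 0, 4}, which is finite with 3 elements.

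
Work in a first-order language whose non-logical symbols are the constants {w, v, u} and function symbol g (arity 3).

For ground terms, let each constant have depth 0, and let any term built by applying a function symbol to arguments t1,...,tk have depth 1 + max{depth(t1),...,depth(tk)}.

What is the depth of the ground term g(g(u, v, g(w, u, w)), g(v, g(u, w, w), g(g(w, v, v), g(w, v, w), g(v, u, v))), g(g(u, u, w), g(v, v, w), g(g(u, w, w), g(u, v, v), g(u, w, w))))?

4

depth(g(w, u, w)) = 1 + max(0, 0, 0) = 1
depth(g(u, v, g(w, u, w))) = 1 + max(0, 0, 1) = 2
depth(g(u, w, w)) = 1 + max(0, 0, 0) = 1
depth(g(w, v, v)) = 1 + max(0, 0, 0) = 1
depth(g(w, v, w)) = 1 + max(0, 0, 0) = 1
depth(g(v, u, v)) = 1 + max(0, 0, 0) = 1
depth(g(g(w, v, v), g(w, v, w), g(v, u, v))) = 1 + max(1, 1, 1) = 2
depth(g(v, g(u, w, w), g(g(w, v, v), g(w, v, w), g(v, u, v)))) = 1 + max(0, 1, 2) = 3
depth(g(u, u, w)) = 1 + max(0, 0, 0) = 1
depth(g(v, v, w)) = 1 + max(0, 0, 0) = 1
depth(g(u, v, v)) = 1 + max(0, 0, 0) = 1
depth(g(g(u, w, w), g(u, v, v), g(u, w, w))) = 1 + max(1, 1, 1) = 2
depth(g(g(u, u, w), g(v, v, w), g(g(u, w, w), g(u, v, v), g(u, w, w)))) = 1 + max(1, 1, 2) = 3
depth(g(g(u, v, g(w, u, w)), g(v, g(u, w, w), g(g(w, v, v), g(w, v, w), g(v, u, v))), g(g(u, u, w), g(v, v, w), g(g(u, w, w), g(u, v, v), g(u, w, w))))) = 1 + max(2, 3, 3) = 4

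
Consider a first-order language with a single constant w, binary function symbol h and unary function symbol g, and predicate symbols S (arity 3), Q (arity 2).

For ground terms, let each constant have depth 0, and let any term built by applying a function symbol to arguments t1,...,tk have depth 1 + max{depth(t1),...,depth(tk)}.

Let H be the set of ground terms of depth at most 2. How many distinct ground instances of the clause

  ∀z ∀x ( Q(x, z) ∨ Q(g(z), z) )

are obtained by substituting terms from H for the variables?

169

Ground terms of depth ≤ 2:
  Write N_k for the number of ground terms of depth ≤ k. A term of depth ≤ k is either a constant or a function symbol applied to arguments of depth ≤ k−1, so N_k = 1 + N_{k-1}^2 + N_{k-1}.
  N_0 = 1
  N_1 = 1 + 1^2 + 1 = 3
  N_2 = 1 + 3^2 + 3 = 13
So there are 13 ground terms available for substitution.
Each of z, x ranges independently over the available ground terms, and distinct assignments produce distinct instances.
Number of ground instances = 13^2 = 169.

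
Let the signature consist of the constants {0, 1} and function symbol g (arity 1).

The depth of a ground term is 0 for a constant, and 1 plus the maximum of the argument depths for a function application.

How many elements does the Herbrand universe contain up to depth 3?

8

If N_k denotes the number of depth-≤k ground terms, the 2 constants give N_0 = 2, and each function symbol of arity r contributes N_{k-1}^r new terms at level k: N_k = 2 + N_{k-1}.
N_0 = 2
N_1 = 2 + 2 = 4
N_2 = 2 + 4 = 6
N_3 = 2 + 6 = 8
Explicitly: 0, 1, g(0), g(1), g(g(0)), g(g(1)), g(g(g(0))), g(g(g(1))).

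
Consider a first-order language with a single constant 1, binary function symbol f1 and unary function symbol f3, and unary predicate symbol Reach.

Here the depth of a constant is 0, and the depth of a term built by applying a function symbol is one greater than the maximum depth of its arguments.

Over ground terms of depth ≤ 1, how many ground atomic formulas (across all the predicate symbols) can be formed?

3

First count ground terms of depth ≤ 1.
Count level by level. With function symbols f1/2, f3/1, the terms of depth ≤ k are the 1 constant together with each function applied to depth-≤(k−1) tuples, so N_k = 1 + N_{k-1}^2 + N_{k-1}.
N_0 = 1
N_1 = 1 + 1^2 + 1 = 3
So |H| = 3.
A ground atom is a predicate applied to a tuple of terms from H, so the count is the sum over predicates of |H|^arity:
  Reach: 3
Total ground atoms: 3.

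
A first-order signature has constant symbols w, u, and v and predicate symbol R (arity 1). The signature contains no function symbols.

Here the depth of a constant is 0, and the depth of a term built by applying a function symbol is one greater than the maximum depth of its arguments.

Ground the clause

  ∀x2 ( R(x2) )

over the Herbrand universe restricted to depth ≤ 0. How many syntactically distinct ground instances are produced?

Ground terms of depth ≤ 0:
  With no function symbols every ground term is a constant, so there are exactly 3 ground terms at every depth bound.
  N_0 = 3
So there are 3 ground terms available for substitution.
The clause has 1 distinct variable (x2), which appears in the body. In the free term algebra distinct substitutions yield syntactically distinct ground instances.
Number of ground instances = 3.

3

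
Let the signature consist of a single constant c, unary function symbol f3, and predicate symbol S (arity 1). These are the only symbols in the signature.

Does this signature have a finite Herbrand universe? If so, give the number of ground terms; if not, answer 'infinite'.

The signature has at least one function symbol (f3, arity 1) and at least one constant (c).
Iterating f3 gives infinitely many distinct ground terms: c, f3(c), f3(f3(c)), ...
So the Herbrand universe is infinite.

infinite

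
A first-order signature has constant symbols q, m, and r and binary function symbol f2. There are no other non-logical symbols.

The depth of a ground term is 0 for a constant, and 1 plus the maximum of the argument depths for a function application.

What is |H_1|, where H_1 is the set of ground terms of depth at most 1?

12

Let N_k = |{terms of depth ≤ k}|. Then N_0 = 3 and N_k = 3 + N_{k-1}^2 for k ≥ 1 (one summand per function symbol, arity giving the exponent).
N_0 = 3
N_1 = 3 + 3^2 = 12
Explicitly: q, m, r, f2(q, q), f2(q, m), f2(q, r), f2(m, q), f2(m, m), f2(m, r), f2(r, q), f2(r, m), f2(r, r).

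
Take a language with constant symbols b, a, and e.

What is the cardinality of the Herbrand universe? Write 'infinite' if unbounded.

There are no function symbols, so every ground term is one of the 3 constants.
The Herbrand universe is {b, a, e}, which is finite with 3 elements.

3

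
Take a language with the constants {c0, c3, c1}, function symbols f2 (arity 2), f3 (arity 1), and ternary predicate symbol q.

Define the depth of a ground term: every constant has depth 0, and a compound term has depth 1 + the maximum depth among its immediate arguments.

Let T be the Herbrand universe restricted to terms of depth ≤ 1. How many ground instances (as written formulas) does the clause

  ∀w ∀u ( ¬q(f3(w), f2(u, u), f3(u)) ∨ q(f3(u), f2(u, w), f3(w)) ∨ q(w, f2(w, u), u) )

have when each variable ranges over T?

Ground terms of depth ≤ 1:
  If N_k denotes the number of depth-≤k ground terms, the 3 constants give N_0 = 3, and each function symbol of arity r contributes N_{k-1}^r new terms at level k: N_k = 3 + N_{k-1}^2 + N_{k-1}.
  N_0 = 3
  N_1 = 3 + 3^2 + 3 = 15
So there are 15 ground terms available for substitution.
The body mentions every one of the 2 quantified variables; since ground terms form a free algebra, no two substitutions collapse to the same formula.
Number of ground instances = 15^2 = 225.

225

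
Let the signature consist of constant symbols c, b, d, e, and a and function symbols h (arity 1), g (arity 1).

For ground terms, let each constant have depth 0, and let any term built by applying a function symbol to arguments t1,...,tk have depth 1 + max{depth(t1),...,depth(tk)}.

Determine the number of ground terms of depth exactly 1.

10

Let N_k = |{terms of depth ≤ k}|. Then N_0 = 5 and N_k = 5 + N_{k-1} + N_{k-1} for k ≥ 1 (one summand per function symbol, arity giving the exponent).
N_0 = 5
N_1 = 5 + 5 + 5 = 15
Terms of depth exactly 1: N_1 − N_0 = 15 − 5 = 10.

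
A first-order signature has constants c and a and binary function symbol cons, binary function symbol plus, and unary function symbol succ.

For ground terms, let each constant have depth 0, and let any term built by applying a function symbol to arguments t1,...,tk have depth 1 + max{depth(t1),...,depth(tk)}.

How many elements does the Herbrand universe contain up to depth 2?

302

If N_k denotes the number of depth-≤k ground terms, the 2 constants give N_0 = 2, and each function symbol of arity r contributes N_{k-1}^r new terms at level k: N_k = 2 + N_{k-1}^2 + N_{k-1}^2 + N_{k-1}.
N_0 = 2
N_1 = 2 + 2^2 + 2^2 + 2 = 12
N_2 = 2 + 12^2 + 12^2 + 12 = 302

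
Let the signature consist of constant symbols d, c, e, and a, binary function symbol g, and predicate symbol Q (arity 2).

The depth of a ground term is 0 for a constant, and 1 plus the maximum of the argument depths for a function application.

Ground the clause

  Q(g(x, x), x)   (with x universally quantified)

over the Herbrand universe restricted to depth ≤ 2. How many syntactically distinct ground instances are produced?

Ground terms of depth ≤ 2:
  If N_k denotes the number of depth-≤k ground terms, the 4 constants give N_0 = 4, and each function symbol of arity r contributes N_{k-1}^r new terms at level k: N_k = 4 + N_{k-1}^2.
  N_0 = 4
  N_1 = 4 + 4^2 = 20
  N_2 = 4 + 20^2 = 404
So there are 404 ground terms available for substitution.
The body mentions the single quantified variable x; since ground terms form a free algebra, no two substitutions collapse to the same formula.
Number of ground instances = 404.

404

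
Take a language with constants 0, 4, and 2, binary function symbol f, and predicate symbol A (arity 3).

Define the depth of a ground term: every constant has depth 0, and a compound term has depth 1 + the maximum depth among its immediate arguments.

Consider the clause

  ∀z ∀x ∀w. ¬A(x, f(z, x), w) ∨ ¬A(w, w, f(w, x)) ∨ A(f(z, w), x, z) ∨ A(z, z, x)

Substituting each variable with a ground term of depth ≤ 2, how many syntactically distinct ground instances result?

3176523

Ground terms of depth ≤ 2:
  If N_k denotes the number of depth-≤k ground terms, the 3 constants give N_0 = 3, and each function symbol of arity r contributes N_{k-1}^r new terms at level k: N_k = 3 + N_{k-1}^2.
  N_0 = 3
  N_1 = 3 + 3^2 = 12
  N_2 = 3 + 12^2 = 147
So there are 147 ground terms available for substitution.
Each of z, x, w ranges independently over the available ground terms, and distinct assignments produce distinct instances.
Number of ground instances = 147^3 = 3176523.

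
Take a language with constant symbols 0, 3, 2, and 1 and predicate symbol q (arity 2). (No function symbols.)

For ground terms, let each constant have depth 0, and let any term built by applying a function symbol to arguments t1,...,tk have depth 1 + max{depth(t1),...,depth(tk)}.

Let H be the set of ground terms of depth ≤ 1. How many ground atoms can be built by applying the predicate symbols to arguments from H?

First count ground terms of depth ≤ 1.
With no function symbols every ground term is a constant, so there are exactly 4 ground terms at every depth bound.
N_0 = 4
N_1 = 4
Explicitly: 0, 3, 2, 1.
So |H| = 4.
For each predicate symbol, the number of ground atoms is |H| raised to its arity; summing:
  q: 4^2 = 16
Total ground atoms: 16.

16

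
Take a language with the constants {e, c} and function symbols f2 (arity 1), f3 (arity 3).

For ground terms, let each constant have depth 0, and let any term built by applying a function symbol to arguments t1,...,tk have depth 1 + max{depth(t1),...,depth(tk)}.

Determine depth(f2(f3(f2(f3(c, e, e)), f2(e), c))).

depth(f3(c, e, e)) = 1 + max(0, 0, 0) = 1
depth(f2(f3(c, e, e))) = 1 + depth(f3(c, e, e)) = 1 + 1 = 2
depth(f2(e)) = 1 + depth(e) = 1 + 0 = 1
depth(f3(f2(f3(c, e, e)), f2(e), c)) = 1 + max(2, 1, 0) = 3
depth(f2(f3(f2(f3(c, e, e)), f2(e), c))) = 1 + depth(f3(f2(f3(c, e, e)), f2(e), c)) = 1 + 3 = 4

4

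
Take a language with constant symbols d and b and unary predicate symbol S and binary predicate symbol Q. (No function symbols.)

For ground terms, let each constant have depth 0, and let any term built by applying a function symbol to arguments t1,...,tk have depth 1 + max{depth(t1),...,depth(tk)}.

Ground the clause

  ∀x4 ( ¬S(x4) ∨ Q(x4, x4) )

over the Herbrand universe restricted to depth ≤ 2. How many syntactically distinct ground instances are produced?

2

Ground terms of depth ≤ 2:
  With no function symbols every ground term is a constant, so there are exactly 2 ground terms at every depth bound.
  N_0 = 2
  N_1 = 2
  N_2 = 2
  Explicitly: d, b.
So there are 2 ground terms available for substitution.
The clause has 1 distinct variable (x4), which appears in the body. In the free term algebra distinct substitutions yield syntactically distinct ground instances.
Number of ground instances = 2.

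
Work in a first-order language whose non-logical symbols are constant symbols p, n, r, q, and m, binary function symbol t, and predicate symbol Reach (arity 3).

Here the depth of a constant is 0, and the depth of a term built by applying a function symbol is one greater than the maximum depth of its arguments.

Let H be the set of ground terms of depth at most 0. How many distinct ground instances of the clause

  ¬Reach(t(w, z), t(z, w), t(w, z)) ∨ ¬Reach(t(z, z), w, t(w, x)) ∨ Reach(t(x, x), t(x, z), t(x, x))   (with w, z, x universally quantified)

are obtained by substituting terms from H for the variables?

Ground terms of depth ≤ 0:
  If N_k denotes the number of depth-≤k ground terms, the 5 constants give N_0 = 5, and each function symbol of arity r contributes N_{k-1}^r new terms at level k: N_k = 5 + N_{k-1}^2.
  N_0 = 5
  Explicitly: p, n, r, q, m.
So there are 5 ground terms available for substitution.
There are 3 variables to instantiate (w, z, x), each occurring in at least one literal, so different choices give different ground instances.
Number of ground instances = 5^3 = 125.

125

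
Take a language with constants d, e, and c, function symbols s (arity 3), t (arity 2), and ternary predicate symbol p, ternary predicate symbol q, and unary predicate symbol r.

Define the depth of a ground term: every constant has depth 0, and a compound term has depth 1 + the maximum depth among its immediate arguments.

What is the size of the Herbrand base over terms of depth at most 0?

57

First count ground terms of depth ≤ 0.
Count level by level. With function symbols s/3, t/2, the terms of depth ≤ k are the 3 constants together with each function applied to depth-≤(k−1) tuples, so N_k = 3 + N_{k-1}^3 + N_{k-1}^2.
N_0 = 3
So |H| = 3.
Ground atoms are formed by filling each argument slot of a predicate with a term from H, so an r-ary predicate gives |H|^r atoms:
  p: 3^3 = 27;  q: 3^3 = 27;  r: 3
Total ground atoms: 27 + 27 + 3 = 57.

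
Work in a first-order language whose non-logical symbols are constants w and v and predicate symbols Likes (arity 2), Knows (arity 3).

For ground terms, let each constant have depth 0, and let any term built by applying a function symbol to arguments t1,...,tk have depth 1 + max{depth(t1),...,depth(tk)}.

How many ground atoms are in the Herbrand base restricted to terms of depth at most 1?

First count ground terms of depth ≤ 1.
With no function symbols every ground term is a constant, so there are exactly 2 ground terms at every depth bound.
N_0 = 2
N_1 = 2
So |H| = 2.
A ground atom is a predicate applied to a tuple of terms from H, so the count is the sum over predicates of |H|^arity:
  Likes: 2^2 = 4;  Knows: 2^3 = 8
Total ground atoms: 4 + 8 = 12.

12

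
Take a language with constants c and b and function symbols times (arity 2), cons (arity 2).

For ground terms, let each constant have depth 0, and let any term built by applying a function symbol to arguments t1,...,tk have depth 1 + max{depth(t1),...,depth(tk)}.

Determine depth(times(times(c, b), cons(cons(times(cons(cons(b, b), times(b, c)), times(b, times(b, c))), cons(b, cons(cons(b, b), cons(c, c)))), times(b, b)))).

6

depth(times(c, b)) = 1 + max(0, 0) = 1
depth(cons(b, b)) = 1 + max(0, 0) = 1
depth(times(b, c)) = 1 + max(0, 0) = 1
depth(cons(cons(b, b), times(b, c))) = 1 + max(1, 1) = 2
depth(times(b, times(b, c))) = 1 + max(0, 1) = 2
depth(times(cons(cons(b, b), times(b, c)), times(b, times(b, c)))) = 1 + max(2, 2) = 3
depth(cons(c, c)) = 1 + max(0, 0) = 1
depth(cons(cons(b, b), cons(c, c))) = 1 + max(1, 1) = 2
depth(cons(b, cons(cons(b, b), cons(c, c)))) = 1 + max(0, 2) = 3
depth(cons(times(cons(cons(b, b), times(b, c)), times(b, times(b, c))), cons(b, cons(cons(b, b), cons(c, c))))) = 1 + max(3, 3) = 4
depth(times(b, b)) = 1 + max(0, 0) = 1
depth(cons(cons(times(cons(cons(b, b), times(b, c)), times(b, times(b, c))), cons(b, cons(cons(b, b), cons(c, c)))), times(b, b))) = 1 + max(4, 1) = 5
depth(times(times(c, b), cons(cons(times(cons(cons(b, b), times(b, c)), times(b, times(b, c))), cons(b, cons(cons(b, b), cons(c, c)))), times(b, b)))) = 1 + max(1, 5) = 6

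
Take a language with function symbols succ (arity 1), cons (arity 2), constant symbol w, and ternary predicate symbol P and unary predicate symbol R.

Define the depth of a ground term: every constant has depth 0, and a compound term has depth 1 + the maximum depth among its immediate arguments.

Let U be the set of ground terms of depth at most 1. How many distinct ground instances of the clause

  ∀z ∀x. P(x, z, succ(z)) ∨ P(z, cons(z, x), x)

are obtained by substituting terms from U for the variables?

Ground terms of depth ≤ 1:
  Let N_k = |{terms of depth ≤ k}|. Then N_0 = 1 and N_k = 1 + N_{k-1} + N_{k-1}^2 for k ≥ 1 (one summand per function symbol, arity giving the exponent).
  N_0 = 1
  N_1 = 1 + 1 + 1^2 = 3
So there are 3 ground terms available for substitution.
The body mentions every one of the 2 quantified variables; since ground terms form a free algebra, no two substitutions collapse to the same formula.
Number of ground instances = 3^2 = 9.

9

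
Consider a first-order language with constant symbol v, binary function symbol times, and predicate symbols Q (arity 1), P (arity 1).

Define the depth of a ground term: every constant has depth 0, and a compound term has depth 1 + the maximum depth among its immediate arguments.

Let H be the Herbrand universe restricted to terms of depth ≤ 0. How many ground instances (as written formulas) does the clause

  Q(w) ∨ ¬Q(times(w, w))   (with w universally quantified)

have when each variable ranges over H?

1

Ground terms of depth ≤ 0:
  Let N_k = |{terms of depth ≤ k}|. Then N_0 = 1 and N_k = 1 + N_{k-1}^2 for k ≥ 1 (one summand per function symbol, arity giving the exponent).
  N_0 = 1
  Explicitly: v.
So there is exactly 1 ground term available for substitution.
The clause has 1 distinct variable (w), which appears in the body. In the free term algebra distinct substitutions yield syntactically distinct ground instances.
Number of ground instances = 1.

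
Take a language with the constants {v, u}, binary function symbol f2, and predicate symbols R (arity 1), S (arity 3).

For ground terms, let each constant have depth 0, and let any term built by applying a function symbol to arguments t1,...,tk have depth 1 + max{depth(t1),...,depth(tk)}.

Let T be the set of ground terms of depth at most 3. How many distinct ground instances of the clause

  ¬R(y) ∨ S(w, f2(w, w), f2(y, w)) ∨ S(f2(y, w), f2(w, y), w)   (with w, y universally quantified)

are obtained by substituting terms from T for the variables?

Ground terms of depth ≤ 3:
  If N_k denotes the number of depth-≤k ground terms, the 2 constants give N_0 = 2, and each function symbol of arity r contributes N_{k-1}^r new terms at level k: N_k = 2 + N_{k-1}^2.
  N_0 = 2
  N_1 = 2 + 2^2 = 6
  N_2 = 2 + 6^2 = 38
  N_3 = 2 + 38^2 = 1446
So there are 1446 ground terms available for substitution.
Each of w, y ranges independently over the available ground terms, and distinct assignments produce distinct instances.
Number of ground instances = 1446^2 = 2090916.

2090916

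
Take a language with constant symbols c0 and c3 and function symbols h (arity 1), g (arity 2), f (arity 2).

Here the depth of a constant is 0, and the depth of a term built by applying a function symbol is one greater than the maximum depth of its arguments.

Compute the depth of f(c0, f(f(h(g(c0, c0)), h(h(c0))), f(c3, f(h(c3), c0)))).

5

depth(g(c0, c0)) = 1 + max(0, 0) = 1
depth(h(g(c0, c0))) = 1 + depth(g(c0, c0)) = 1 + 1 = 2
depth(h(c0)) = 1 + depth(c0) = 1 + 0 = 1
depth(h(h(c0))) = 1 + depth(h(c0)) = 1 + 1 = 2
depth(f(h(g(c0, c0)), h(h(c0)))) = 1 + max(2, 2) = 3
depth(h(c3)) = 1 + depth(c3) = 1 + 0 = 1
depth(f(h(c3), c0)) = 1 + max(1, 0) = 2
depth(f(c3, f(h(c3), c0))) = 1 + max(0, 2) = 3
depth(f(f(h(g(c0, c0)), h(h(c0))), f(c3, f(h(c3), c0)))) = 1 + max(3, 3) = 4
depth(f(c0, f(f(h(g(c0, c0)), h(h(c0))), f(c3, f(h(c3), c0))))) = 1 + max(0, 4) = 5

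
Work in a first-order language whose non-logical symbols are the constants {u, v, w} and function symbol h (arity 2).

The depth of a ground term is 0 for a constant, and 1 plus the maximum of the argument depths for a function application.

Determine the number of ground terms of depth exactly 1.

Let N_k count ground terms of depth at most k. Each non-constant term of depth ≤ k is some function symbol applied to depth-≤(k−1) arguments, giving N_k = 3 + N_{k-1}^2.
N_0 = 3
N_1 = 3 + 3^2 = 12
Terms of depth exactly 1: N_1 − N_0 = 12 − 3 = 9.

9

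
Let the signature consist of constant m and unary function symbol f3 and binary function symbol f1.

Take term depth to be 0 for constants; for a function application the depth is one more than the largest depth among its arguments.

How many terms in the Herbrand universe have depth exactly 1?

If N_k denotes the number of depth-≤k ground terms, the 1 constant gives N_0 = 1, and each function symbol of arity r contributes N_{k-1}^r new terms at level k: N_k = 1 + N_{k-1} + N_{k-1}^2.
N_0 = 1
N_1 = 1 + 1 + 1^2 = 3
Terms of depth exactly 1: N_1 − N_0 = 3 − 1 = 2.

2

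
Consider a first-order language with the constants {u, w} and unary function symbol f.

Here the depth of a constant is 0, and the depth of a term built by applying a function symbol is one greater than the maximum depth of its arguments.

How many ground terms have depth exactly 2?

Write N_k for the number of ground terms of depth ≤ k. A term of depth ≤ k is either a constant or a function symbol applied to arguments of depth ≤ k−1, so N_k = 2 + N_{k-1}.
N_0 = 2
N_1 = 2 + 2 = 4
N_2 = 2 + 4 = 6
Terms of depth exactly 2: N_2 − N_1 = 6 − 4 = 2.

2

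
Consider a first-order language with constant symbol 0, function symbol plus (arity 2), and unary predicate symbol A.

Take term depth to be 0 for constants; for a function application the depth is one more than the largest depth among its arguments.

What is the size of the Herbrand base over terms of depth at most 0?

1

First count ground terms of depth ≤ 0.
Let N_k = |{terms of depth ≤ k}|. Then N_0 = 1 and N_k = 1 + N_{k-1}^2 for k ≥ 1 (one summand per function symbol, arity giving the exponent).
N_0 = 1
Explicitly: 0.
So |H| = 1.
For each predicate symbol, the number of ground atoms is |H| raised to its arity; summing:
  A: 1
Total ground atoms: 1.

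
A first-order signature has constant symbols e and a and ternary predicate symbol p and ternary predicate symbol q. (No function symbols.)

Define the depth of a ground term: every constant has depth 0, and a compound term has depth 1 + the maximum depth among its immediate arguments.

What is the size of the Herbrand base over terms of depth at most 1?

First count ground terms of depth ≤ 1.
With no function symbols every ground term is a constant, so there are exactly 2 ground terms at every depth bound.
N_0 = 2
N_1 = 2
So |H| = 2.
For each predicate symbol, the number of ground atoms is |H| raised to its arity; summing:
  p: 2^3 = 8;  q: 2^3 = 8
Total ground atoms: 8 + 8 = 16.

16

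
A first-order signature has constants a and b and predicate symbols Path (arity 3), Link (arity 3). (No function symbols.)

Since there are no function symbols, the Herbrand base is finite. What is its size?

16

With no function symbols, the Herbrand universe is just the 2 constants.
Ground atoms per predicate: Path: 2^3 = 8, Link: 2^3 = 8.
Herbrand base size = 8 + 8 = 16.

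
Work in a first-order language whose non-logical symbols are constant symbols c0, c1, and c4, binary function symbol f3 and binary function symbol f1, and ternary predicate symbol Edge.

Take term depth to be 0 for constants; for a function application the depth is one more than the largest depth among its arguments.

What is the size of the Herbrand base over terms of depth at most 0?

27

First count ground terms of depth ≤ 0.
Let N_k = |{terms of depth ≤ k}|. Then N_0 = 3 and N_k = 3 + N_{k-1}^2 + N_{k-1}^2 for k ≥ 1 (one summand per function symbol, arity giving the exponent).
N_0 = 3
Explicitly: c0, c1, c4.
So |H| = 3.
Each predicate of arity r yields |H|^r ground atoms (one per choice of an r-tuple from H):
  Edge: 3^3 = 27
Total ground atoms: 27.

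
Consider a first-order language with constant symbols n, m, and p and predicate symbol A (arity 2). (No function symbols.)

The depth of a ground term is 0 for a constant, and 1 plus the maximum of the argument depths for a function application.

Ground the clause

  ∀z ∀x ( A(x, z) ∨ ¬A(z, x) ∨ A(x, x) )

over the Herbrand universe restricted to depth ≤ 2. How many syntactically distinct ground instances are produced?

9

Ground terms of depth ≤ 2:
  With no function symbols every ground term is a constant, so there are exactly 3 ground terms at every depth bound.
  N_0 = 3
  N_1 = 3
  N_2 = 3
So there are 3 ground terms available for substitution.
The clause has 2 distinct variables (z, x), each appearing in the body. In the free term algebra distinct substitutions yield syntactically distinct ground instances.
Number of ground instances = 3^2 = 9.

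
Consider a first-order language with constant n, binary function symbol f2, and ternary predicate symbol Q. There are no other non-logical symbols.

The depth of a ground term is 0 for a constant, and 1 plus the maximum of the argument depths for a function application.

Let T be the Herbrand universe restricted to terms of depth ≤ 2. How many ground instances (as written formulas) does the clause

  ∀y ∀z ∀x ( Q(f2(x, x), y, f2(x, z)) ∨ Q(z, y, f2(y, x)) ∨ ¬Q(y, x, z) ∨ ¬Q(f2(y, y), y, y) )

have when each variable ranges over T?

Ground terms of depth ≤ 2:
  Write N_k for the number of ground terms of depth ≤ k. A term of depth ≤ k is either a constant or a function symbol applied to arguments of depth ≤ k−1, so N_k = 1 + N_{k-1}^2.
  N_0 = 1
  N_1 = 1 + 1^2 = 2
  N_2 = 1 + 2^2 = 5
So there are 5 ground terms available for substitution.
There are 3 variables to instantiate (y, z, x), each occurring in at least one literal, so different choices give different ground instances.
Number of ground instances = 5^3 = 125.

125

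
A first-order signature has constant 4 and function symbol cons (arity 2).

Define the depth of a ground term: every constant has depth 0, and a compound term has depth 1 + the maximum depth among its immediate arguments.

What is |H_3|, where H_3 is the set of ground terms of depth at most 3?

Let N_k = |{terms of depth ≤ k}|. Then N_0 = 1 and N_k = 1 + N_{k-1}^2 for k ≥ 1 (one summand per function symbol, arity giving the exponent).
N_0 = 1
N_1 = 1 + 1^2 = 2
N_2 = 1 + 2^2 = 5
N_3 = 1 + 5^2 = 26

26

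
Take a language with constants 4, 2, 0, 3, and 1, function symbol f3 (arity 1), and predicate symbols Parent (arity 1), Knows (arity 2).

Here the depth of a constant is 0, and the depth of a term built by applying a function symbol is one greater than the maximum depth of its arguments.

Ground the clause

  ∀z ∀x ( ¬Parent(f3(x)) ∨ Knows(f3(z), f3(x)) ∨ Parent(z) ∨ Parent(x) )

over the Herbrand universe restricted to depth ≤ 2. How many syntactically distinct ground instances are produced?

Ground terms of depth ≤ 2:
  Let N_k = |{terms of depth ≤ k}|. Then N_0 = 5 and N_k = 5 + N_{k-1} for k ≥ 1 (one summand per function symbol, arity giving the exponent).
  N_0 = 5
  N_1 = 5 + 5 = 10
  N_2 = 5 + 10 = 15
So there are 15 ground terms available for substitution.
There are 2 variables to instantiate (z, x), each occurring in at least one literal, so different choices give different ground instances.
Number of ground instances = 15^2 = 225.

225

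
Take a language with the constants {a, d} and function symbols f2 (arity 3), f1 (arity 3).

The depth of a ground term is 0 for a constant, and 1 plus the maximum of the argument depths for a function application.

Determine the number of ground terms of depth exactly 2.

11648

If N_k denotes the number of depth-≤k ground terms, the 2 constants give N_0 = 2, and each function symbol of arity r contributes N_{k-1}^r new terms at level k: N_k = 2 + N_{k-1}^3 + N_{k-1}^3.
N_0 = 2
N_1 = 2 + 2^3 + 2^3 = 18
N_2 = 2 + 18^3 + 18^3 = 11666
Terms of depth exactly 2: N_2 − N_1 = 11666 − 18 = 11648.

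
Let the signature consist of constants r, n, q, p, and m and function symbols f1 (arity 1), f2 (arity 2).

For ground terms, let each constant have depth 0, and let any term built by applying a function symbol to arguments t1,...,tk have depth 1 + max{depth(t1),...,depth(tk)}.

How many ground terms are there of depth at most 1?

Let N_k count ground terms of depth at most k. Each non-constant term of depth ≤ k is some function symbol applied to depth-≤(k−1) arguments, giving N_k = 5 + N_{k-1} + N_{k-1}^2.
N_0 = 5
N_1 = 5 + 5 + 5^2 = 35

35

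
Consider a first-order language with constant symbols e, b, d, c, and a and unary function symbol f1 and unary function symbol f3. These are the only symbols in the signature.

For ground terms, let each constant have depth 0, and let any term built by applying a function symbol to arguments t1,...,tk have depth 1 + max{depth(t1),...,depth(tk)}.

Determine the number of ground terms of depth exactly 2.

20

Count level by level. With function symbols f1/1, f3/1, the terms of depth ≤ k are the 5 constants together with each function applied to depth-≤(k−1) tuples, so N_k = 5 + N_{k-1} + N_{k-1}.
N_0 = 5
N_1 = 5 + 5 + 5 = 15
N_2 = 5 + 15 + 15 = 35
Terms of depth exactly 2: N_2 − N_1 = 35 − 15 = 20.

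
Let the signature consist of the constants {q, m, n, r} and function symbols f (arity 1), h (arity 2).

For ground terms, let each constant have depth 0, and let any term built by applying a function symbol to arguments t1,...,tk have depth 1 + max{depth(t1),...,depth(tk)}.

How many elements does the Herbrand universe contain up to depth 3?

365424

Let N_k count ground terms of depth at most k. Each non-constant term of depth ≤ k is some function symbol applied to depth-≤(k−1) arguments, giving N_k = 4 + N_{k-1} + N_{k-1}^2.
N_0 = 4
N_1 = 4 + 4 + 4^2 = 24
N_2 = 4 + 24 + 24^2 = 604
N_3 = 4 + 604 + 604^2 = 365424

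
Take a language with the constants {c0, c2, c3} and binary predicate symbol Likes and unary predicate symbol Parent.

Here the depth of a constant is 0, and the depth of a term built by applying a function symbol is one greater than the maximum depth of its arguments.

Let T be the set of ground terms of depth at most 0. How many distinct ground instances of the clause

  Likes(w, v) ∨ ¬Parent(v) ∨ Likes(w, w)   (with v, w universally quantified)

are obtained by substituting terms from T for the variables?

9

Ground terms of depth ≤ 0:
  With no function symbols every ground term is a constant, so there are exactly 3 ground terms at every depth bound.
  N_0 = 3
So there are 3 ground terms available for substitution.
The clause has 2 distinct variables (v, w), each appearing in the body. In the free term algebra distinct substitutions yield syntactically distinct ground instances.
Number of ground instances = 3^2 = 9.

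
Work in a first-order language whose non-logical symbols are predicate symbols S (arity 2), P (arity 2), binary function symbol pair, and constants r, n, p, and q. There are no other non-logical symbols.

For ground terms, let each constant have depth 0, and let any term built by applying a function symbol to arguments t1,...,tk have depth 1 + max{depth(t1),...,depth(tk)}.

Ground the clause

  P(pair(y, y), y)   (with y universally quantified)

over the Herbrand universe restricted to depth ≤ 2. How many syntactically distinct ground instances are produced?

Ground terms of depth ≤ 2:
  Count level by level. With function symbols pair/2, the terms of depth ≤ k are the 4 constants together with each function applied to depth-≤(k−1) tuples, so N_k = 4 + N_{k-1}^2.
  N_0 = 4
  N_1 = 4 + 4^2 = 20
  N_2 = 4 + 20^2 = 404
So there are 404 ground terms available for substitution.
There is 1 variable to instantiate (y),  occurring in at least one literal, so different choices give different ground instances.
Number of ground instances = 404.

404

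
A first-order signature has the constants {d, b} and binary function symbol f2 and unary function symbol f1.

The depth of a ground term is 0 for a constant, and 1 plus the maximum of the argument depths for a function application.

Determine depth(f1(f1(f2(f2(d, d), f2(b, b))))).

depth(f2(d, d)) = 1 + max(0, 0) = 1
depth(f2(b, b)) = 1 + max(0, 0) = 1
depth(f2(f2(d, d), f2(b, b))) = 1 + max(1, 1) = 2
depth(f1(f2(f2(d, d), f2(b, b)))) = 1 + depth(f2(f2(d, d), f2(b, b))) = 1 + 2 = 3
depth(f1(f1(f2(f2(d, d), f2(b, b))))) = 1 + depth(f1(f2(f2(d, d), f2(b, b)))) = 1 + 3 = 4

4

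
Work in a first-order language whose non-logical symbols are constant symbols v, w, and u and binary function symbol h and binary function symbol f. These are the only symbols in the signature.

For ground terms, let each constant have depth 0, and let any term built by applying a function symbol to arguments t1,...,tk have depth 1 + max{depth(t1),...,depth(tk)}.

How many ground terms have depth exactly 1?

If N_k denotes the number of depth-≤k ground terms, the 3 constants give N_0 = 3, and each function symbol of arity r contributes N_{k-1}^r new terms at level k: N_k = 3 + N_{k-1}^2 + N_{k-1}^2.
N_0 = 3
N_1 = 3 + 3^2 + 3^2 = 21
Terms of depth exactly 1: N_1 − N_0 = 21 − 3 = 18.

18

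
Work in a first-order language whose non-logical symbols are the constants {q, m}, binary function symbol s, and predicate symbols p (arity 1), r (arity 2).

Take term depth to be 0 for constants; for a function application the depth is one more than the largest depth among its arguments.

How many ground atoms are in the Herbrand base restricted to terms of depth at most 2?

First count ground terms of depth ≤ 2.
Let N_k count ground terms of depth at most k. Each non-constant term of depth ≤ k is some function symbol applied to depth-≤(k−1) arguments, giving N_k = 2 + N_{k-1}^2.
N_0 = 2
N_1 = 2 + 2^2 = 6
N_2 = 2 + 6^2 = 38
So |H| = 38.
A ground atom is a predicate applied to a tuple of terms from H, so the count is the sum over predicates of |H|^arity:
  p: 38;  r: 38^2 = 1444
Total ground atoms: 38 + 1444 = 1482.

1482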